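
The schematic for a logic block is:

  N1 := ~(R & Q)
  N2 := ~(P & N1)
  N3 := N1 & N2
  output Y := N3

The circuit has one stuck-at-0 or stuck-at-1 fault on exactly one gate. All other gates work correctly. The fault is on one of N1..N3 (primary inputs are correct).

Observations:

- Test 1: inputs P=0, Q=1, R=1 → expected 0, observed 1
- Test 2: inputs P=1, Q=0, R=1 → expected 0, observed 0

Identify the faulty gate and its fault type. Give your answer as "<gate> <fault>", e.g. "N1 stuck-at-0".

Fault-free values for test 1 (P=0, Q=1, R=1): N1=0, N2=1, N3=0, giving Y=0. Observed 1.
Test 1: faults giving observed 1 are {N1 stuck-at-1, N3 stuck-at-1}.
Test 2 (P=1, Q=0, R=1): fault-free N1=1, N2=0, N3=0 → 0; observed 0. Eliminates N3 stuck-at-1.
Only N1 stuck-at-1 is consistent with every test.

N1 stuck-at-1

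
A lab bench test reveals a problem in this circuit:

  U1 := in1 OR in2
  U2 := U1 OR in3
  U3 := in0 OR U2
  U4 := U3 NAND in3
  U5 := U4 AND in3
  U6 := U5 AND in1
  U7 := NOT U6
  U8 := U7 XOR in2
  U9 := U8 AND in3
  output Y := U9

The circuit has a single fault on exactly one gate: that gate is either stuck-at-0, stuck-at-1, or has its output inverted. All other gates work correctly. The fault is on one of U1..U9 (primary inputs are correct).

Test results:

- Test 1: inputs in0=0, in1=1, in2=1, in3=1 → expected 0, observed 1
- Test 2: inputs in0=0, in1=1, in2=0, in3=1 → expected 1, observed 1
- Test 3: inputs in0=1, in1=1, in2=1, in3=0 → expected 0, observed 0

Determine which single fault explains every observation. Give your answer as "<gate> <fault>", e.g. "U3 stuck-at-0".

U8 stuck-at-1

Fault-free values for test 1 (in0=0, in1=1, in2=1, in3=1): U1=1, U2=1, U3=1, U4=0, U5=0, U6=0, U7=1, U8=0, U9=0, giving Y=0. Observed 1.
Test 1: faults giving observed 1 are {U2 stuck-at-0, U2 inverted output, U3 stuck-at-0, U3 inverted output, U4 stuck-at-1, U4 inverted output, U5 stuck-at-1, U5 inverted output, U6 stuck-at-1, U6 inverted output, U7 stuck-at-0, U7 inverted output, U8 stuck-at-1, U8 inverted output, U9 stuck-at-1, U9 inverted output}.
Test 2 (in0=0, in1=1, in2=0, in3=1): fault-free U1=1, U2=1, U3=1, U4=0, U5=0, U6=0, U7=1, U8=1, U9=1 → 1; observed 1. Eliminates U2 stuck-at-0, U2 inverted output, U3 stuck-at-0, U3 inverted output, U4 stuck-at-1, U4 inverted output, U5 stuck-at-1, U5 inverted output, U6 stuck-at-1, U6 inverted output, U7 stuck-at-0, U7 inverted output, U8 inverted output, U9 inverted output.
Test 3 (in0=1, in1=1, in2=1, in3=0): fault-free U1=1, U2=1, U3=1, U4=1, U5=0, U6=0, U7=1, U8=0, U9=0 → 0; observed 0. Eliminates U9 stuck-at-1.
Only U8 stuck-at-1 is consistent with every test.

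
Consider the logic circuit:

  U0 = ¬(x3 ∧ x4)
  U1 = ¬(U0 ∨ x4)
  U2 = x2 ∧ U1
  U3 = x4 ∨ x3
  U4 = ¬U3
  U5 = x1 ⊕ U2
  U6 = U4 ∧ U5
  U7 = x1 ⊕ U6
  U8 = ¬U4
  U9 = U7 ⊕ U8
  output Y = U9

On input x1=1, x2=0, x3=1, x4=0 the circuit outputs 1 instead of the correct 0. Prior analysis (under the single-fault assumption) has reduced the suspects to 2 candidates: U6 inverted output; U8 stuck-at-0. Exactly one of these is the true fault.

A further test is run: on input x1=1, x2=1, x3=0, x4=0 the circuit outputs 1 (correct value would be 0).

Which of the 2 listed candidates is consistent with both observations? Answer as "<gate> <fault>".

Evaluate each candidate on input x1=1, x2=1, x3=0, x4=0:
  U6 inverted output: U0=1, U1=0, U2=0, U3=0, U4=1, U5=1, U6=0 [inverted output], U7=1, U8=0, U9=1 → 1 — matches
  U8 stuck-at-0: U0=1, U1=0, U2=0, U3=0, U4=1, U5=1, U6=1, U7=0, U8=0 [stuck-at-0], U9=0 → 0 — eliminated
Only U6 inverted output reproduces the observed 1.

U6 inverted output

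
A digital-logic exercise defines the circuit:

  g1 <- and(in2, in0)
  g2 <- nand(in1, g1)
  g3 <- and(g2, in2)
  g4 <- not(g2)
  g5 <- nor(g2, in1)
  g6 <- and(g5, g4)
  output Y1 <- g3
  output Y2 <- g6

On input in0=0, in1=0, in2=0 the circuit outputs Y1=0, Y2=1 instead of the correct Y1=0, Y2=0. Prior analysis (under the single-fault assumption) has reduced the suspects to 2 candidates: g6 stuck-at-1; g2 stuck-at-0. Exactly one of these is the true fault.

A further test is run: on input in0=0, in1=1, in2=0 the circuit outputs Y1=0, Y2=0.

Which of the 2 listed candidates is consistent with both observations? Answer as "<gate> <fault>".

g2 stuck-at-0

Evaluate each candidate on input in0=0, in1=1, in2=0:
  g6 stuck-at-1: g1=0, g2=1, g3=0, g4=0, g5=0, g6=1 [stuck-at-1] → Y1=0, Y2=1 — eliminated
  g2 stuck-at-0: g1=0, g2=0 [stuck-at-0], g3=0, g4=1, g5=0, g6=0 → Y1=0, Y2=0 — matches
Only g2 stuck-at-0 reproduces the observed Y1=0, Y2=0.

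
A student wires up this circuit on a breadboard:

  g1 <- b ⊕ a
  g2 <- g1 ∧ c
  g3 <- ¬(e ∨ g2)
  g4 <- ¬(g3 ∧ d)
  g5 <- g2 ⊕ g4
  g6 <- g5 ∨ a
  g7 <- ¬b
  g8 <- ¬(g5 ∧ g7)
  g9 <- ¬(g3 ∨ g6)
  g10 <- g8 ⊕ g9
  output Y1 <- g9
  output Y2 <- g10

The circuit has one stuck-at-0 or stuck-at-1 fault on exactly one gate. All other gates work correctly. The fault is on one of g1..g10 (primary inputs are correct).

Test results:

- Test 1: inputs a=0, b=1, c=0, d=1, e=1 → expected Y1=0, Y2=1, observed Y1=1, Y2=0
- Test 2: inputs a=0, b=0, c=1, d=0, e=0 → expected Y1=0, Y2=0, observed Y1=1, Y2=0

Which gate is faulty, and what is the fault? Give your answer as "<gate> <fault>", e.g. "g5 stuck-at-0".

Fault-free values for test 1 (a=0, b=1, c=0, d=1, e=1): g1=1, g2=0, g3=0, g4=1, g5=1, g6=1, g7=0, g8=1, g9=0, g10=1, giving Y1=0, Y2=1. Observed Y1=1, Y2=0.
Test 1: faults giving observed Y1=1, Y2=0 are {g2 stuck-at-1, g4 stuck-at-0, g5 stuck-at-0, g6 stuck-at-0, g9 stuck-at-1}.
Test 2 (a=0, b=0, c=1, d=0, e=0): fault-free g1=0, g2=0, g3=1, g4=1, g5=1, g6=1, g7=1, g8=0, g9=0, g10=0 → Y1=0, Y2=0; observed Y1=1, Y2=0. Eliminates g4 stuck-at-0, g5 stuck-at-0, g6 stuck-at-0, g9 stuck-at-1.
Only g2 stuck-at-1 is consistent with every test.

g2 stuck-at-1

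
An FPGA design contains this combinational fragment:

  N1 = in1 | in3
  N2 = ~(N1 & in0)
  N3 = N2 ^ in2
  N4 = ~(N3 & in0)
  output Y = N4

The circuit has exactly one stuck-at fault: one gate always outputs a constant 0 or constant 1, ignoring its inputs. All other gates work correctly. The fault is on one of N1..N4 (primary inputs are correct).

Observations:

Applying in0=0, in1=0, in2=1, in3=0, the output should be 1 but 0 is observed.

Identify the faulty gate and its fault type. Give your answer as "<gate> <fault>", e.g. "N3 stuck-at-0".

Fault-free values for test 1 (in0=0, in1=0, in2=1, in3=0): N1=0, N2=1, N3=0, N4=1, giving Y=1. Observed 0.
Test 1: faults giving observed 0 are {N4 stuck-at-0}.
Only N4 stuck-at-0 is consistent with every test.

N4 stuck-at-0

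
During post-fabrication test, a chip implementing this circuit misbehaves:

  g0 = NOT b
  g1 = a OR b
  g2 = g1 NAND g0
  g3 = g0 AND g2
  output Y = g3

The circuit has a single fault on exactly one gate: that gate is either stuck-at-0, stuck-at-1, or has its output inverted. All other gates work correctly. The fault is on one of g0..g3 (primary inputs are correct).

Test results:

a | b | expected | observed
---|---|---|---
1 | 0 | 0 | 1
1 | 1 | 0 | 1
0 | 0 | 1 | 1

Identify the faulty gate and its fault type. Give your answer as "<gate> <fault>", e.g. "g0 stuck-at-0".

g3 stuck-at-1

Fault-free values for test 1 (a=1, b=0): g0=1, g1=1, g2=0, g3=0, giving Y=0. Observed 1.
Test 1: faults giving observed 1 are {g1 stuck-at-0, g1 inverted output, g2 stuck-at-1, g2 inverted output, g3 stuck-at-1, g3 inverted output}.
Test 2 (a=1, b=1): fault-free g0=0, g1=1, g2=1, g3=0 → 0; observed 1. Eliminates g1 stuck-at-0, g1 inverted output, g2 stuck-at-1, g2 inverted output.
Test 3 (a=0, b=0): fault-free g0=1, g1=0, g2=1, g3=1 → 1; observed 1. Eliminates g3 inverted output.
Only g3 stuck-at-1 is consistent with every test.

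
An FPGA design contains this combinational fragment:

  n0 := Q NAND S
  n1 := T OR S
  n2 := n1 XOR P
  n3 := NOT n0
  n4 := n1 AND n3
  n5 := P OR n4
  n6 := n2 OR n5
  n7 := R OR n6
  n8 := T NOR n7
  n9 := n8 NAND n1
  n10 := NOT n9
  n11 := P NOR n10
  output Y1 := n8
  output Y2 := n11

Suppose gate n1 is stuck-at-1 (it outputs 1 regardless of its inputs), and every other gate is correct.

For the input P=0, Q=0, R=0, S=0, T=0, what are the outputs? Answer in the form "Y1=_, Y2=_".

Propagate with n1 forced: n0=1, n1=1 [stuck-at-1], n2=1, n3=0, n4=0, n5=0, n6=1, n7=1, n8=0, n9=1, n10=0, n11=1.
So the outputs are Y1=0, Y2=1. (Without the fault they would be Y1=1, Y2=1.)

Y1=0, Y2=1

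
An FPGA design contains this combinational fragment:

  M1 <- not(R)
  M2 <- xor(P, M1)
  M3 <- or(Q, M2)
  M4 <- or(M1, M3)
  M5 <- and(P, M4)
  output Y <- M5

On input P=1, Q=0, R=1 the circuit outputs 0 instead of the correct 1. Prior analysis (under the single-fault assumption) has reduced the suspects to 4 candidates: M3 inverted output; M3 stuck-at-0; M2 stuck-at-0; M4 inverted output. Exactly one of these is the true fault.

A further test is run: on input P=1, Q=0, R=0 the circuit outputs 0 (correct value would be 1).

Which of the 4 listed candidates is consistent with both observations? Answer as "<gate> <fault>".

Evaluate each candidate on input P=1, Q=0, R=0:
  M3 inverted output: M1=1, M2=0, M3=1 [inverted output], M4=1, M5=1 → 1 — eliminated
  M3 stuck-at-0: M1=1, M2=0, M3=0 [stuck-at-0], M4=1, M5=1 → 1 — eliminated
  M2 stuck-at-0: M1=1, M2=0 [stuck-at-0], M3=0, M4=1, M5=1 → 1 — eliminated
  M4 inverted output: M1=1, M2=0, M3=0, M4=0 [inverted output], M5=0 → 0 — matches
Only M4 inverted output reproduces the observed 0.

M4 inverted output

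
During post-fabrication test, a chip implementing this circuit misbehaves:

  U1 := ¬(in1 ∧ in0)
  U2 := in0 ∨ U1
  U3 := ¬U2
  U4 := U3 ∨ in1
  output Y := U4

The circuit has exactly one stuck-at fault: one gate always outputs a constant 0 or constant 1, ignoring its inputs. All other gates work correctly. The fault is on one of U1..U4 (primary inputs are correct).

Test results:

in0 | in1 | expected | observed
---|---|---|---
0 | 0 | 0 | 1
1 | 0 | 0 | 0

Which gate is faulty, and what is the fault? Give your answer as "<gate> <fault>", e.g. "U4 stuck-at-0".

Fault-free values for test 1 (in0=0, in1=0): U1=1, U2=1, U3=0, U4=0, giving Y=0. Observed 1.
Test 1: faults giving observed 1 are {U1 stuck-at-0, U2 stuck-at-0, U3 stuck-at-1, U4 stuck-at-1}.
Test 2 (in0=1, in1=0): fault-free U1=1, U2=1, U3=0, U4=0 → 0; observed 0. Eliminates U2 stuck-at-0, U3 stuck-at-1, U4 stuck-at-1.
Only U1 stuck-at-0 is consistent with every test.

U1 stuck-at-0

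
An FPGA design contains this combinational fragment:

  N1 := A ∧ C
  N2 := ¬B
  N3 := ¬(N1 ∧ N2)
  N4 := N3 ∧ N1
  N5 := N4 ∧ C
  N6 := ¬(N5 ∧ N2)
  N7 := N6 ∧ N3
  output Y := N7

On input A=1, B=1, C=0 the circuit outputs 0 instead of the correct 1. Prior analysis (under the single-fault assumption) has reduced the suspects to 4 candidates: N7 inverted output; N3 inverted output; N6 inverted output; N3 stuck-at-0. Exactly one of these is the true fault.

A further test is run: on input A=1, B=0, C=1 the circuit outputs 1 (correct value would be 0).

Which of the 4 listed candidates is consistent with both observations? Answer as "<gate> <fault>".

N7 inverted output

Evaluate each candidate on input A=1, B=0, C=1:
  N7 inverted output: N1=1, N2=1, N3=0, N4=0, N5=0, N6=1, N7=1 [inverted output] → 1 — matches
  N3 inverted output: N1=1, N2=1, N3=1 [inverted output], N4=1, N5=1, N6=0, N7=0 → 0 — eliminated
  N6 inverted output: N1=1, N2=1, N3=0, N4=0, N5=0, N6=0 [inverted output], N7=0 → 0 — eliminated
  N3 stuck-at-0: N1=1, N2=1, N3=0 [stuck-at-0], N4=0, N5=0, N6=1, N7=0 → 0 — eliminated
Only N7 inverted output reproduces the observed 1.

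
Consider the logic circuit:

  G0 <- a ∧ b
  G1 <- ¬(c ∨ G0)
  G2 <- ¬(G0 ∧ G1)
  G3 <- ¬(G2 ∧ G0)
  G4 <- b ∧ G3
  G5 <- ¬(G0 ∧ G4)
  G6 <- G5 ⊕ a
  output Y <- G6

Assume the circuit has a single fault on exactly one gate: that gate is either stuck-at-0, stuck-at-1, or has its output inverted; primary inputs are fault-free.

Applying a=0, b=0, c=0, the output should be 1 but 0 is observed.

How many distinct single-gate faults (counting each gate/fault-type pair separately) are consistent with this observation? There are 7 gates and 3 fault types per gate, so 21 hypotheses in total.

4

Fault-free: G0=0, G1=1, G2=1, G3=1, G4=0, G5=1, G6=1 → 1. Observed 0.
  G0: none of the 3 fault types match ✗
  G1: none of the 3 fault types match ✗
  G2: none of the 3 fault types match ✗
  G3: none of the 3 fault types match ✗
  G4: none of the 3 fault types match ✗
  G5: stuck-at-0, inverted output ✓; others ✗
  G6: stuck-at-0, inverted output ✓; others ✗
Consistent faults: {G5 stuck-at-0, G5 inverted output, G6 stuck-at-0, G6 inverted output} — 4 in all.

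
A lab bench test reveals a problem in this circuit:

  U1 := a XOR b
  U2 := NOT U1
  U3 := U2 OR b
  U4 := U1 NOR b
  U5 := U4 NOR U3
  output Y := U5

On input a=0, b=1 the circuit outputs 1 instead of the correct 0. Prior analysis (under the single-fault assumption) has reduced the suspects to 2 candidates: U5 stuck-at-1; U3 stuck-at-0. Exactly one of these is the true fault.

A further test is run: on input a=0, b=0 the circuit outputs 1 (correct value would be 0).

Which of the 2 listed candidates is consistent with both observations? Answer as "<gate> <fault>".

Evaluate each candidate on input a=0, b=0:
  U5 stuck-at-1: U1=0, U2=1, U3=1, U4=1, U5=1 [stuck-at-1] → 1 — matches
  U3 stuck-at-0: U1=0, U2=1, U3=0 [stuck-at-0], U4=1, U5=0 → 0 — eliminated
Only U5 stuck-at-1 reproduces the observed 1.

U5 stuck-at-1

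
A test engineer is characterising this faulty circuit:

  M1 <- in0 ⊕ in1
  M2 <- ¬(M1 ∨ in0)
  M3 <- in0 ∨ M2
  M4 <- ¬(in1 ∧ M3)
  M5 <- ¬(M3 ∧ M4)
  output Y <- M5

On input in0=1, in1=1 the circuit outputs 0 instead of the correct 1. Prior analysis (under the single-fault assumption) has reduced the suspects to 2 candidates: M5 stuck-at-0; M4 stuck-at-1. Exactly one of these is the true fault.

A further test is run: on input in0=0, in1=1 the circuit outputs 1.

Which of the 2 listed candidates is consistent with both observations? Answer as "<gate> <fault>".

Evaluate each candidate on input in0=0, in1=1:
  M5 stuck-at-0: M1=1, M2=0, M3=0, M4=1, M5=0 [stuck-at-0] → 0 — eliminated
  M4 stuck-at-1: M1=1, M2=0, M3=0, M4=1 [stuck-at-1], M5=1 → 1 — matches
Only M4 stuck-at-1 reproduces the observed 1.

M4 stuck-at-1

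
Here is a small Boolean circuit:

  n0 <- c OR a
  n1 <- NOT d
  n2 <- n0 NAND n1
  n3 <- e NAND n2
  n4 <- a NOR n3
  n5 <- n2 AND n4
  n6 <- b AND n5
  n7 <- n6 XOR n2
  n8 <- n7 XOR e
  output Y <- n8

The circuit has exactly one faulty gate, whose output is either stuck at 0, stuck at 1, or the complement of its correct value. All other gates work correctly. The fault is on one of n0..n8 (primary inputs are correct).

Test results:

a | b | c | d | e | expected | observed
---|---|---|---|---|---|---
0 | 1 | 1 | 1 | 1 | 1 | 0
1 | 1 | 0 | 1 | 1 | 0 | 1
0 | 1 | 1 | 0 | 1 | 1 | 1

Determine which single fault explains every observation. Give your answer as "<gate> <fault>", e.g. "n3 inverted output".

Fault-free values for test 1 (a=0, b=1, c=1, d=1, e=1): n0=1, n1=0, n2=1, n3=0, n4=1, n5=1, n6=1, n7=0, n8=1, giving Y=1. Observed 0.
Test 1: faults giving observed 0 are {n3 stuck-at-1, n3 inverted output, n4 stuck-at-0, n4 inverted output, n5 stuck-at-0, n5 inverted output, n6 stuck-at-0, n6 inverted output, n7 stuck-at-1, n7 inverted output, n8 stuck-at-0, n8 inverted output}.
Test 2 (a=1, b=1, c=0, d=1, e=1): fault-free n0=1, n1=0, n2=1, n3=0, n4=0, n5=0, n6=0, n7=1, n8=0 → 0; observed 1. Eliminates n3 stuck-at-1, n3 inverted output, n4 stuck-at-0, n5 stuck-at-0, n6 stuck-at-0, n7 stuck-at-1, n8 stuck-at-0.
Test 3 (a=0, b=1, c=1, d=0, e=1): fault-free n0=1, n1=1, n2=0, n3=1, n4=0, n5=0, n6=0, n7=0, n8=1 → 1; observed 1. Eliminates n5 inverted output, n6 inverted output, n7 inverted output, n8 inverted output.
Only n4 inverted output is consistent with every test.

n4 inverted output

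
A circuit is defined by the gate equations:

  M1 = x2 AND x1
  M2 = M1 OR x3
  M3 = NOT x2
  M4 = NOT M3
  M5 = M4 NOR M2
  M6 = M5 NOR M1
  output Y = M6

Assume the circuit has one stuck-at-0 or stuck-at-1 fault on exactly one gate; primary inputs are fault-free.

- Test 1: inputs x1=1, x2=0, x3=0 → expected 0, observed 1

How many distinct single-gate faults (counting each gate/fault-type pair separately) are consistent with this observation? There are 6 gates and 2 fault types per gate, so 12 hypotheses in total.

Fault-free: M1=0, M2=0, M3=1, M4=0, M5=1, M6=0 → 0. Observed 1.
  M1 stuck-at-0: output 0 ✗
  M1 stuck-at-1: output 0 ✗
  M2 stuck-at-0: output 0 ✗
  M2 stuck-at-1: output 1 ✓
  M3 stuck-at-0: output 1 ✓
  M3 stuck-at-1: output 0 ✗
  M4 stuck-at-0: output 0 ✗
  M4 stuck-at-1: output 1 ✓
  M5 stuck-at-0: output 1 ✓
  M5 stuck-at-1: output 0 ✗
  M6 stuck-at-0: output 0 ✗
  M6 stuck-at-1: output 1 ✓
Consistent faults: {M2 stuck-at-1, M3 stuck-at-0, M4 stuck-at-1, M5 stuck-at-0, M6 stuck-at-1} — 5 in all.

5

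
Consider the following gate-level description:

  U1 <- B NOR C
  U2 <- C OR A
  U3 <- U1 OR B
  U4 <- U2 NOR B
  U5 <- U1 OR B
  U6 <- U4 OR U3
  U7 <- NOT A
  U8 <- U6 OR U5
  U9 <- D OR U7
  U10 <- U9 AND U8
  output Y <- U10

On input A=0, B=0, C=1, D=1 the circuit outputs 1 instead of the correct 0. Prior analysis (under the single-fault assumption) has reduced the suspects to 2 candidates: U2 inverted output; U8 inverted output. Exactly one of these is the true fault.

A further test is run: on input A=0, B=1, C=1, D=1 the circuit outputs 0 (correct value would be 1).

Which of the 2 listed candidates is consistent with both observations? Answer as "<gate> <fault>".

U8 inverted output

Evaluate each candidate on input A=0, B=1, C=1, D=1:
  U2 inverted output: U1=0, U2=0 [inverted output], U3=1, U4=0, U5=1, U6=1, U7=1, U8=1, U9=1, U10=1 → 1 — eliminated
  U8 inverted output: U1=0, U2=1, U3=1, U4=0, U5=1, U6=1, U7=1, U8=0 [inverted output], U9=1, U10=0 → 0 — matches
Only U8 inverted output reproduces the observed 0.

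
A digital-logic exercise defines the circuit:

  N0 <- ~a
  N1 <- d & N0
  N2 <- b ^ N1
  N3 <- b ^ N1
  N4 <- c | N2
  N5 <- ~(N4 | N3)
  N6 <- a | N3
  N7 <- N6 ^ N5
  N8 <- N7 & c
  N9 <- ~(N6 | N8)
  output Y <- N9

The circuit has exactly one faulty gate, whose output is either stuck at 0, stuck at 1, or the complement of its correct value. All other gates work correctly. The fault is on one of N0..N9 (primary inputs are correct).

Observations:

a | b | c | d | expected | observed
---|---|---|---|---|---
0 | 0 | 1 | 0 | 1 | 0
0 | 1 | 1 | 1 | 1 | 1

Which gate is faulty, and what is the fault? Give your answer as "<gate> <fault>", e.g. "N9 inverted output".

Fault-free values for test 1 (a=0, b=0, c=1, d=0): N0=1, N1=0, N2=0, N3=0, N4=1, N5=0, N6=0, N7=0, N8=0, N9=1, giving Y=1. Observed 0.
Test 1: faults giving observed 0 are {N1 stuck-at-1, N1 inverted output, N3 stuck-at-1, N3 inverted output, N4 stuck-at-0, N4 inverted output, N5 stuck-at-1, N5 inverted output, N6 stuck-at-1, N6 inverted output, N7 stuck-at-1, N7 inverted output, N8 stuck-at-1, N8 inverted output, N9 stuck-at-0, N9 inverted output}.
Test 2 (a=0, b=1, c=1, d=1): fault-free N0=1, N1=1, N2=0, N3=0, N4=1, N5=0, N6=0, N7=0, N8=0, N9=1 → 1; observed 1. Eliminates N1 inverted output, N3 stuck-at-1, N3 inverted output, N4 stuck-at-0, N4 inverted output, N5 stuck-at-1, N5 inverted output, N6 stuck-at-1, N6 inverted output, N7 stuck-at-1, N7 inverted output, N8 stuck-at-1, N8 inverted output, N9 stuck-at-0, N9 inverted output.
Only N1 stuck-at-1 is consistent with every test.

N1 stuck-at-1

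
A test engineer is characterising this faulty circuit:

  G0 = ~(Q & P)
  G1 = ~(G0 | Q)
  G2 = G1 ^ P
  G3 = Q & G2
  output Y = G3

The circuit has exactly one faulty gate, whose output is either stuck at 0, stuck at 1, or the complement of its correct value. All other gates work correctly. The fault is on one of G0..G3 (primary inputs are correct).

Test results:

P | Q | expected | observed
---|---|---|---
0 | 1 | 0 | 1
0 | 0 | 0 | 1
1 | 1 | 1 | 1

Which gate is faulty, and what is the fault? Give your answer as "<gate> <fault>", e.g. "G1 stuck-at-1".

G3 stuck-at-1

Fault-free values for test 1 (P=0, Q=1): G0=1, G1=0, G2=0, G3=0, giving Y=0. Observed 1.
Test 1: faults giving observed 1 are {G1 stuck-at-1, G1 inverted output, G2 stuck-at-1, G2 inverted output, G3 stuck-at-1, G3 inverted output}.
Test 2 (P=0, Q=0): fault-free G0=1, G1=0, G2=0, G3=0 → 0; observed 1. Eliminates G1 stuck-at-1, G1 inverted output, G2 stuck-at-1, G2 inverted output.
Test 3 (P=1, Q=1): fault-free G0=0, G1=0, G2=1, G3=1 → 1; observed 1. Eliminates G3 inverted output.
Only G3 stuck-at-1 is consistent with every test.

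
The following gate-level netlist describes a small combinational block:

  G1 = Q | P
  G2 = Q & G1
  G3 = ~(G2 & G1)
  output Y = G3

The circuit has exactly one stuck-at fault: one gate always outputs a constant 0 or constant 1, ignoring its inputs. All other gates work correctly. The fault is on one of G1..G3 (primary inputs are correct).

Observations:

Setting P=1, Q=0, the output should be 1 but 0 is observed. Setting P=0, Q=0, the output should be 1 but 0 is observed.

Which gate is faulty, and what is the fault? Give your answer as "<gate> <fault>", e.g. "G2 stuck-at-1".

Fault-free values for test 1 (P=1, Q=0): G1=1, G2=0, G3=1, giving Y=1. Observed 0.
Test 1: faults giving observed 0 are {G2 stuck-at-1, G3 stuck-at-0}.
Test 2 (P=0, Q=0): fault-free G1=0, G2=0, G3=1 → 1; observed 0. Eliminates G2 stuck-at-1.
Only G3 stuck-at-0 is consistent with every test.

G3 stuck-at-0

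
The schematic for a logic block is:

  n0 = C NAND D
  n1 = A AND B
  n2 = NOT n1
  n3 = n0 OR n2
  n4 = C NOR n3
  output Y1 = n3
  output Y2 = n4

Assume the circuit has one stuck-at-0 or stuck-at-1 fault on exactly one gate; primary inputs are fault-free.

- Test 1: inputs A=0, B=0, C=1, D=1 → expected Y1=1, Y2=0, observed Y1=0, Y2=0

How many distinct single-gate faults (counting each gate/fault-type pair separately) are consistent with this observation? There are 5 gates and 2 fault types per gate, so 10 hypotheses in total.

Fault-free: n0=0, n1=0, n2=1, n3=1, n4=0 → Y1=1, Y2=0. Observed Y1=0, Y2=0.
  n0 stuck-at-0: output Y1=1, Y2=0 ✗
  n0 stuck-at-1: output Y1=1, Y2=0 ✗
  n1 stuck-at-0: output Y1=1, Y2=0 ✗
  n1 stuck-at-1: output Y1=0, Y2=0 ✓
  n2 stuck-at-0: output Y1=0, Y2=0 ✓
  n2 stuck-at-1: output Y1=1, Y2=0 ✗
  n3 stuck-at-0: output Y1=0, Y2=0 ✓
  n3 stuck-at-1: output Y1=1, Y2=0 ✗
  n4 stuck-at-0: output Y1=1, Y2=0 ✗
  n4 stuck-at-1: output Y1=1, Y2=1 ✗
Consistent faults: {n1 stuck-at-1, n2 stuck-at-0, n3 stuck-at-0} — 3 in all.

3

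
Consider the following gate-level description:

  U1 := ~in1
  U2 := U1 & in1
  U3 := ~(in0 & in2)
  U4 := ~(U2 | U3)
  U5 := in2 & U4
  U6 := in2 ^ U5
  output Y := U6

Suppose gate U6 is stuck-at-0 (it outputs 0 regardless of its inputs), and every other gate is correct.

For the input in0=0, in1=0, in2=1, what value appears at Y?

0

Propagate with U6 forced: U1=1, U2=0, U3=1, U4=0, U5=0, U6=0 [stuck-at-0].
So Y = 0. (Without the fault it would be 1.)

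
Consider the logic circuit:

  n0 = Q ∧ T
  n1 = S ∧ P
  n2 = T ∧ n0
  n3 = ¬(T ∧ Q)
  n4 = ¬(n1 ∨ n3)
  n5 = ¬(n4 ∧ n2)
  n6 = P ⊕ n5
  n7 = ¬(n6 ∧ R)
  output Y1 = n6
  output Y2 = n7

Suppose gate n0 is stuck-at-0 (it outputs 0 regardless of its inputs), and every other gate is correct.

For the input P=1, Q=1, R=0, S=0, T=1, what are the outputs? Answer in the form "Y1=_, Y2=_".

Propagate with n0 forced: n0=0 [stuck-at-0], n1=0, n2=0, n3=0, n4=1, n5=1, n6=0, n7=1.
So the outputs are Y1=0, Y2=1. (Without the fault they would be Y1=1, Y2=1.)

Y1=0, Y2=1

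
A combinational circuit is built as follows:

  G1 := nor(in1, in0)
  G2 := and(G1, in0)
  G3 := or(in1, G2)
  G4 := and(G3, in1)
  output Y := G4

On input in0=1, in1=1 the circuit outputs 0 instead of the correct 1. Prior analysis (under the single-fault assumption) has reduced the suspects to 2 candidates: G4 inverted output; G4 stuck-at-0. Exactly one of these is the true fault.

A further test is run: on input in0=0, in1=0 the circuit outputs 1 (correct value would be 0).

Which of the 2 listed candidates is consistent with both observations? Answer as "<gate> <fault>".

Evaluate each candidate on input in0=0, in1=0:
  G4 inverted output: G1=1, G2=0, G3=0, G4=1 [inverted output] → 1 — matches
  G4 stuck-at-0: G1=1, G2=0, G3=0, G4=0 [stuck-at-0] → 0 — eliminated
Only G4 inverted output reproduces the observed 1.

G4 inverted output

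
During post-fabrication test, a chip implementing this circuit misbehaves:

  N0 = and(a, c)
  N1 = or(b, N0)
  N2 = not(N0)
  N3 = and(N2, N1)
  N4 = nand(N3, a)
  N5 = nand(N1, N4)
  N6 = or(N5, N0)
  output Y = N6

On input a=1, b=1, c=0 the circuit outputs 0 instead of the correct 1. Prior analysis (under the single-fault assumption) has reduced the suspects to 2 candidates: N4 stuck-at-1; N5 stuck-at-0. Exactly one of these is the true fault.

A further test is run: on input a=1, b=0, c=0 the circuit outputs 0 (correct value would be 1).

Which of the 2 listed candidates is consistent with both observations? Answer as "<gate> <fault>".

N5 stuck-at-0

Evaluate each candidate on input a=1, b=0, c=0:
  N4 stuck-at-1: N0=0, N1=0, N2=1, N3=0, N4=1 [stuck-at-1], N5=1, N6=1 → 1 — eliminated
  N5 stuck-at-0: N0=0, N1=0, N2=1, N3=0, N4=1, N5=0 [stuck-at-0], N6=0 → 0 — matches
Only N5 stuck-at-0 reproduces the observed 0.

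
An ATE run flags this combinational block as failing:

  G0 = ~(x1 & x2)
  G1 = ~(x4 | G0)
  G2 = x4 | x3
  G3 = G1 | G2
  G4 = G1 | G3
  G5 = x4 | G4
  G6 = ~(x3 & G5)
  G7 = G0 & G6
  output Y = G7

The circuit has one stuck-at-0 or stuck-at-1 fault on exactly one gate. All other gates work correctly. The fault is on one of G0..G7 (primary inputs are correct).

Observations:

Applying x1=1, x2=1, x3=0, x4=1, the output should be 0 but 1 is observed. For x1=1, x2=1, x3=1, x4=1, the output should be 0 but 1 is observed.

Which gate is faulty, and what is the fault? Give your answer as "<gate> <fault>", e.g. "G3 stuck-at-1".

G7 stuck-at-1

Fault-free values for test 1 (x1=1, x2=1, x3=0, x4=1): G0=0, G1=0, G2=1, G3=1, G4=1, G5=1, G6=1, G7=0, giving Y=0. Observed 1.
Test 1: faults giving observed 1 are {G0 stuck-at-1, G7 stuck-at-1}.
Test 2 (x1=1, x2=1, x3=1, x4=1): fault-free G0=0, G1=0, G2=1, G3=1, G4=1, G5=1, G6=0, G7=0 → 0; observed 1. Eliminates G0 stuck-at-1.
Only G7 stuck-at-1 is consistent with every test.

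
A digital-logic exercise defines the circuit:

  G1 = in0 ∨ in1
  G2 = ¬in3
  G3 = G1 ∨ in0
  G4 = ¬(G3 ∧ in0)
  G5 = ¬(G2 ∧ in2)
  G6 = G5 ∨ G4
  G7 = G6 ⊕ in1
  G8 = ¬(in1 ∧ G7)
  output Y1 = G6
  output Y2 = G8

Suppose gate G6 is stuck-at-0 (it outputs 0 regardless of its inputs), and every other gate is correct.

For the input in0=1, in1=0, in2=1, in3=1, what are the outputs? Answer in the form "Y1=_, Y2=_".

Propagate with G6 forced: G1=1, G2=0, G3=1, G4=0, G5=1, G6=0 [stuck-at-0], G7=0, G8=1.
So the outputs are Y1=0, Y2=1. (Without the fault they would be Y1=1, Y2=1.)

Y1=0, Y2=1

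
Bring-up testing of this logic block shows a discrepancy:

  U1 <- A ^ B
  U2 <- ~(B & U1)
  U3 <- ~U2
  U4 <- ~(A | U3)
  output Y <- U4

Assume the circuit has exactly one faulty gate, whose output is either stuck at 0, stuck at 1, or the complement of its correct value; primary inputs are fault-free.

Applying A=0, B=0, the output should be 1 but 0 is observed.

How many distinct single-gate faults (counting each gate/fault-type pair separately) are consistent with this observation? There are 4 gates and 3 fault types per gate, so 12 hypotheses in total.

6

Fault-free: U1=0, U2=1, U3=0, U4=1 → 1. Observed 0.
  U1 stuck-at-0: output 1 ✗
  U1 stuck-at-1: output 1 ✗
  U1 inverted output: output 1 ✗
  U2 stuck-at-0: output 0 ✓
  U2 stuck-at-1: output 1 ✗
  U2 inverted output: output 0 ✓
  U3 stuck-at-0: output 1 ✗
  U3 stuck-at-1: output 0 ✓
  U3 inverted output: output 0 ✓
  U4 stuck-at-0: output 0 ✓
  U4 stuck-at-1: output 1 ✗
  U4 inverted output: output 0 ✓
Consistent faults: {U2 stuck-at-0, U2 inverted output, U3 stuck-at-1, U3 inverted output, U4 stuck-at-0, U4 inverted output} — 6 in all.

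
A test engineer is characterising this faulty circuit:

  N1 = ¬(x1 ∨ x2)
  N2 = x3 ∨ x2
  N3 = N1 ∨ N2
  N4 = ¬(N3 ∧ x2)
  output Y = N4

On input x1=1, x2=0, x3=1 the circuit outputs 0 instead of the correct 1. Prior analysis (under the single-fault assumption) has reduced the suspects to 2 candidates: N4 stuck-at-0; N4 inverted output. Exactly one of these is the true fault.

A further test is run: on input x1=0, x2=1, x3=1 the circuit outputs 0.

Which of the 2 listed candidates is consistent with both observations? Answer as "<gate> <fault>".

N4 stuck-at-0

Evaluate each candidate on input x1=0, x2=1, x3=1:
  N4 stuck-at-0: N1=0, N2=1, N3=1, N4=0 [stuck-at-0] → 0 — matches
  N4 inverted output: N1=0, N2=1, N3=1, N4=1 [inverted output] → 1 — eliminated
Only N4 stuck-at-0 reproduces the observed 0.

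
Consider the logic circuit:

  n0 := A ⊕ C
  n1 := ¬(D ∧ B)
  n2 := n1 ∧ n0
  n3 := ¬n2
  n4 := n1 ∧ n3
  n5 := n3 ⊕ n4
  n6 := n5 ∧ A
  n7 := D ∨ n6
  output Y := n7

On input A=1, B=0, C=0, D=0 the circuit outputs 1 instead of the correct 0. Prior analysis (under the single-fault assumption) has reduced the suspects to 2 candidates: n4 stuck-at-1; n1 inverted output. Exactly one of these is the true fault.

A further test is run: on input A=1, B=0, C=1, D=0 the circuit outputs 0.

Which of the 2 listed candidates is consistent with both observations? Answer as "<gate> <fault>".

Evaluate each candidate on input A=1, B=0, C=1, D=0:
  n4 stuck-at-1: n0=0, n1=1, n2=0, n3=1, n4=1 [stuck-at-1], n5=0, n6=0, n7=0 → 0 — matches
  n1 inverted output: n0=0, n1=0 [inverted output], n2=0, n3=1, n4=0, n5=1, n6=1, n7=1 → 1 — eliminated
Only n4 stuck-at-1 reproduces the observed 0.

n4 stuck-at-1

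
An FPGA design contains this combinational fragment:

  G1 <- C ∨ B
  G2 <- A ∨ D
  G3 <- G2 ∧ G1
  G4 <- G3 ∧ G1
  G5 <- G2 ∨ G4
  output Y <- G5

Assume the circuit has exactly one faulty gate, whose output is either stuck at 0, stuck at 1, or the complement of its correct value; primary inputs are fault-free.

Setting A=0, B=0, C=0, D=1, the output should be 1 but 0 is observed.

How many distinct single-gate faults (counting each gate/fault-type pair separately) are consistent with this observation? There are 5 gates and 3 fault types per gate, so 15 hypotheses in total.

4

Fault-free: G1=0, G2=1, G3=0, G4=0, G5=1 → 1. Observed 0.
  G1: none of the 3 fault types match ✗
  G2: stuck-at-0, inverted output ✓; others ✗
  G3: none of the 3 fault types match ✗
  G4: none of the 3 fault types match ✗
  G5: stuck-at-0, inverted output ✓; others ✗
Consistent faults: {G2 stuck-at-0, G2 inverted output, G5 stuck-at-0, G5 inverted output} — 4 in all.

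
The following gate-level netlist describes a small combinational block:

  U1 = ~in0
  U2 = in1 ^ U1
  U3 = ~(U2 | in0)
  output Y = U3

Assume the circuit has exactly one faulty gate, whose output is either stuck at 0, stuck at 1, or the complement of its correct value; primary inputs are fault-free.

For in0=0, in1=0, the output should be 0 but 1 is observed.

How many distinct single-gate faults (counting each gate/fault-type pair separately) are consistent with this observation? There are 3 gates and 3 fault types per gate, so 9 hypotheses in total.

Fault-free: U1=1, U2=1, U3=0 → 0. Observed 1.
  U1 stuck-at-0: output 1 ✓
  U1 stuck-at-1: output 0 ✗
  U1 inverted output: output 1 ✓
  U2 stuck-at-0: output 1 ✓
  U2 stuck-at-1: output 0 ✗
  U2 inverted output: output 1 ✓
  U3 stuck-at-0: output 0 ✗
  U3 stuck-at-1: output 1 ✓
  U3 inverted output: output 1 ✓
Consistent faults: {U1 stuck-at-0, U1 inverted output, U2 stuck-at-0, U2 inverted output, U3 stuck-at-1, U3 inverted output} — 6 in all.

6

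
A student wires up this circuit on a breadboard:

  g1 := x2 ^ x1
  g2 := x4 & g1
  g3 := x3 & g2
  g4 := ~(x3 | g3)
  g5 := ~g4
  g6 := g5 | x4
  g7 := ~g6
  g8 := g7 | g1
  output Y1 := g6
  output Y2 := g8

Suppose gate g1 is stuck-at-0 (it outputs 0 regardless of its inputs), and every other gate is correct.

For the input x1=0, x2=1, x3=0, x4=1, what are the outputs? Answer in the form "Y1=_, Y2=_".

Y1=1, Y2=0

Propagate with g1 forced: g1=0 [stuck-at-0], g2=0, g3=0, g4=1, g5=0, g6=1, g7=0, g8=0.
So the outputs are Y1=1, Y2=0. (Without the fault they would be Y1=1, Y2=1.)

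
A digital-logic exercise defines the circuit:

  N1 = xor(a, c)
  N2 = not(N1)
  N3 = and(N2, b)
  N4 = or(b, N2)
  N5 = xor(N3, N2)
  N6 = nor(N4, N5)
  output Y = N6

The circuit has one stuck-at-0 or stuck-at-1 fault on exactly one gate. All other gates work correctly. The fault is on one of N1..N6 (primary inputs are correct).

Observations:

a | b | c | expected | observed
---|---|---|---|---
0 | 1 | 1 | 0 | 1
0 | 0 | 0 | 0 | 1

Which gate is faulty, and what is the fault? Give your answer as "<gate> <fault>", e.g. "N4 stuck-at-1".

Fault-free values for test 1 (a=0, b=1, c=1): N1=1, N2=0, N3=0, N4=1, N5=0, N6=0, giving Y=0. Observed 1.
Test 1: faults giving observed 1 are {N4 stuck-at-0, N6 stuck-at-1}.
Test 2 (a=0, b=0, c=0): fault-free N1=0, N2=1, N3=0, N4=1, N5=1, N6=0 → 0; observed 1. Eliminates N4 stuck-at-0.
Only N6 stuck-at-1 is consistent with every test.

N6 stuck-at-1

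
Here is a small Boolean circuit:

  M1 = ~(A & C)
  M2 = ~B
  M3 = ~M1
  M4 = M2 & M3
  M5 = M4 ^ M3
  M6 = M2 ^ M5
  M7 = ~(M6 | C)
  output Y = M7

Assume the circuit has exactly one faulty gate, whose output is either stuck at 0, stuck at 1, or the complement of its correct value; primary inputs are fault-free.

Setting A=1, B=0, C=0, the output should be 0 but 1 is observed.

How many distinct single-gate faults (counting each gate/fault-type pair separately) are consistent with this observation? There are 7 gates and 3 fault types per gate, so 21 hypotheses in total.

Fault-free: M1=1, M2=1, M3=0, M4=0, M5=0, M6=1, M7=0 → 0. Observed 1.
  M1: none of the 3 fault types match ✗
  M2: stuck-at-0, inverted output ✓; others ✗
  M3: none of the 3 fault types match ✗
  M4: stuck-at-1, inverted output ✓; others ✗
  M5: stuck-at-1, inverted output ✓; others ✗
  M6: stuck-at-0, inverted output ✓; others ✗
  M7: stuck-at-1, inverted output ✓; others ✗
Consistent faults: {M2 stuck-at-0, M2 inverted output, M4 stuck-at-1, M4 inverted output, M5 stuck-at-1, M5 inverted output, M6 stuck-at-0, M6 inverted output, M7 stuck-at-1, M7 inverted output} — 10 in all.

10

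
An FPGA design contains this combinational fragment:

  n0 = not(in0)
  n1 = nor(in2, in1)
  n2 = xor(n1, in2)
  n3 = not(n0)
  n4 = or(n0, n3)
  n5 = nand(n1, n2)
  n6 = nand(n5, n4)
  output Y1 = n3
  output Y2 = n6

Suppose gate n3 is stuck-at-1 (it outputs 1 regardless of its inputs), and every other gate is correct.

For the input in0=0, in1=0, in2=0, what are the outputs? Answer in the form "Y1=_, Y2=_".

Y1=1, Y2=1

Propagate with n3 forced: n0=1, n1=1, n2=1, n3=1 [stuck-at-1], n4=1, n5=0, n6=1.
So the outputs are Y1=1, Y2=1. (Without the fault they would be Y1=0, Y2=1.)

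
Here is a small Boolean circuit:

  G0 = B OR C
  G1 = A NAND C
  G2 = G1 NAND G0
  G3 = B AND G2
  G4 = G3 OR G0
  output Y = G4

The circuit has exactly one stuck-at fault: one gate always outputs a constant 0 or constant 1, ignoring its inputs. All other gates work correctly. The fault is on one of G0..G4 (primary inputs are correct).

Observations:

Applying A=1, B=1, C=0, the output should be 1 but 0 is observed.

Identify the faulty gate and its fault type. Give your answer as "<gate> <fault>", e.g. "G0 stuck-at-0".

Fault-free values for test 1 (A=1, B=1, C=0): G0=1, G1=1, G2=0, G3=0, G4=1, giving Y=1. Observed 0.
Test 1: faults giving observed 0 are {G4 stuck-at-0}.
Only G4 stuck-at-0 is consistent with every test.

G4 stuck-at-0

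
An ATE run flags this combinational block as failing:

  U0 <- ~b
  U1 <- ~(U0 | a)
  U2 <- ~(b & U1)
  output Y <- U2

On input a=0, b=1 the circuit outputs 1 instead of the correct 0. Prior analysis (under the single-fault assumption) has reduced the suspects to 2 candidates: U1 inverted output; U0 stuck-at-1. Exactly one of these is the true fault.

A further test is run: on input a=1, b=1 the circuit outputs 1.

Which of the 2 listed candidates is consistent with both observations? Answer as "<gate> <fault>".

Evaluate each candidate on input a=1, b=1:
  U1 inverted output: U0=0, U1=1 [inverted output], U2=0 → 0 — eliminated
  U0 stuck-at-1: U0=1 [stuck-at-1], U1=0, U2=1 → 1 — matches
Only U0 stuck-at-1 reproduces the observed 1.

U0 stuck-at-1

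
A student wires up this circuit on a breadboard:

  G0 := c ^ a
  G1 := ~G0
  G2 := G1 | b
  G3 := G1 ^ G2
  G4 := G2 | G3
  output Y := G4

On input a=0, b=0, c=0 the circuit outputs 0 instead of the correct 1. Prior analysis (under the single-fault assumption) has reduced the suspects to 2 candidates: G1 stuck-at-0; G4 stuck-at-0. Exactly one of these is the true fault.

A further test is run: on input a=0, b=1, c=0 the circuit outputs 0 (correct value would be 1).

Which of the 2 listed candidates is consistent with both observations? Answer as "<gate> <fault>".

G4 stuck-at-0

Evaluate each candidate on input a=0, b=1, c=0:
  G1 stuck-at-0: G0=0, G1=0 [stuck-at-0], G2=1, G3=1, G4=1 → 1 — eliminated
  G4 stuck-at-0: G0=0, G1=1, G2=1, G3=0, G4=0 [stuck-at-0] → 0 — matches
Only G4 stuck-at-0 reproduces the observed 0.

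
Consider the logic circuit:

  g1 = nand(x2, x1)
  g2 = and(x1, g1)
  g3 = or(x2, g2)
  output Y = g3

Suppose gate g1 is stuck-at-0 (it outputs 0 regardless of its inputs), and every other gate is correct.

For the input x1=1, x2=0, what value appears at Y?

Propagate with g1 forced: g1=0 [stuck-at-0], g2=0, g3=0.
So Y = 0. (Without the fault it would be 1.)

0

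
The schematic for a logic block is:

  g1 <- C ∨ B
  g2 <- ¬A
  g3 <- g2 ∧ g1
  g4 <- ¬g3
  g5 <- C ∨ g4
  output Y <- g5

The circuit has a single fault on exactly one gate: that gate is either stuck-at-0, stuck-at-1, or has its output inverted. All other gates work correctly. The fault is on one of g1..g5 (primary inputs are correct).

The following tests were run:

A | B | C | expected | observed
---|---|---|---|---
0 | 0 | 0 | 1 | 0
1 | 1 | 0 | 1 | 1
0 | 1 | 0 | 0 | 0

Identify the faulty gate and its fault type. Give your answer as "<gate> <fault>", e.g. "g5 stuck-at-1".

g1 stuck-at-1

Fault-free values for test 1 (A=0, B=0, C=0): g1=0, g2=1, g3=0, g4=1, g5=1, giving Y=1. Observed 0.
Test 1: faults giving observed 0 are {g1 stuck-at-1, g1 inverted output, g3 stuck-at-1, g3 inverted output, g4 stuck-at-0, g4 inverted output, g5 stuck-at-0, g5 inverted output}.
Test 2 (A=1, B=1, C=0): fault-free g1=1, g2=0, g3=0, g4=1, g5=1 → 1; observed 1. Eliminates g3 stuck-at-1, g3 inverted output, g4 stuck-at-0, g4 inverted output, g5 stuck-at-0, g5 inverted output.
Test 3 (A=0, B=1, C=0): fault-free g1=1, g2=1, g3=1, g4=0, g5=0 → 0; observed 0. Eliminates g1 inverted output.
Only g1 stuck-at-1 is consistent with every test.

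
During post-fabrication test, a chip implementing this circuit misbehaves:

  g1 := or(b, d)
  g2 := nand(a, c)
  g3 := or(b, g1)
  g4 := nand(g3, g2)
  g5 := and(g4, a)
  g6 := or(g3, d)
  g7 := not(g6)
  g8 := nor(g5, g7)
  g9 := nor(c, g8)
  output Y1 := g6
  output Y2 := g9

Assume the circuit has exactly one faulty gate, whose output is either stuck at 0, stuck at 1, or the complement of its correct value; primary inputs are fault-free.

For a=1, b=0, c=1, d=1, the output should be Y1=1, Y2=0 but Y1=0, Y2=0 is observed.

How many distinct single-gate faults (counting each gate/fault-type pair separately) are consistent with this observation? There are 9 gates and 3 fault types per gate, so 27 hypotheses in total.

Fault-free: g1=1, g2=0, g3=1, g4=1, g5=1, g6=1, g7=0, g8=0, g9=0 → Y1=1, Y2=0. Observed Y1=0, Y2=0.
  g1: none of the 3 fault types match ✗
  g2: none of the 3 fault types match ✗
  g3: none of the 3 fault types match ✗
  g4: none of the 3 fault types match ✗
  g5: none of the 3 fault types match ✗
  g6: stuck-at-0, inverted output ✓; others ✗
  g7: none of the 3 fault types match ✗
  g8: none of the 3 fault types match ✗
  g9: none of the 3 fault types match ✗
Consistent faults: {g6 stuck-at-0, g6 inverted output} — 2 in all.

2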